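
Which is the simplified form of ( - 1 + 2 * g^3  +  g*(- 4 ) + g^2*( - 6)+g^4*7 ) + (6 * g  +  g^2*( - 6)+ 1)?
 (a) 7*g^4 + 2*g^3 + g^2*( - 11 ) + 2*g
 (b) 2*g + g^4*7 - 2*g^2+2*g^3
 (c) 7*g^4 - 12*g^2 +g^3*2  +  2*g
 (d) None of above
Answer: c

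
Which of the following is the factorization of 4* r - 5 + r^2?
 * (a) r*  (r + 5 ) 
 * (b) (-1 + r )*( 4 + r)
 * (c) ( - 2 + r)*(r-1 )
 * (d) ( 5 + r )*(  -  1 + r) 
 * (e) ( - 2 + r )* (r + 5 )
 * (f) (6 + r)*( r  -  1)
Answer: d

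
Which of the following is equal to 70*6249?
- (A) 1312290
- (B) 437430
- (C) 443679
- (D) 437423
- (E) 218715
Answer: B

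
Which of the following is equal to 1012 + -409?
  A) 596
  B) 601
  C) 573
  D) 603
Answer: D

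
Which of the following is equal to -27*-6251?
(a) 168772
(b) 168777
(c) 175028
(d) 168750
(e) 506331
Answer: b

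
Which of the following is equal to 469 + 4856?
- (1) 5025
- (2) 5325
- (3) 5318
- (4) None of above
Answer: 2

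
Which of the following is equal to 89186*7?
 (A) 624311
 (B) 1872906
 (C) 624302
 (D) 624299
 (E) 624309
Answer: C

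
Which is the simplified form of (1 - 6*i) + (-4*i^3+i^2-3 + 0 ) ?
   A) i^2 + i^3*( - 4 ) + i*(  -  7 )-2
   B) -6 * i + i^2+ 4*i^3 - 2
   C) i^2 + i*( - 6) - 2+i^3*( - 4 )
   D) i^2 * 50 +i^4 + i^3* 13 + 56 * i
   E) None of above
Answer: C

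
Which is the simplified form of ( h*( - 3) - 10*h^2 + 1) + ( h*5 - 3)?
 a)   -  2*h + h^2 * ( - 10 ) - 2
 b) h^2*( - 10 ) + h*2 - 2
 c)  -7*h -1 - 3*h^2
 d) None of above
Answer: b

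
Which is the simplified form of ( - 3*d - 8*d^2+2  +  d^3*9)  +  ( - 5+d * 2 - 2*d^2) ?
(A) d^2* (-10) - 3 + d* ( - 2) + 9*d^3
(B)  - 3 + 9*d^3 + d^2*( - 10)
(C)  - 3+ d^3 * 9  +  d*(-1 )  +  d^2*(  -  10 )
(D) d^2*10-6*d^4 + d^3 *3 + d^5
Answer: C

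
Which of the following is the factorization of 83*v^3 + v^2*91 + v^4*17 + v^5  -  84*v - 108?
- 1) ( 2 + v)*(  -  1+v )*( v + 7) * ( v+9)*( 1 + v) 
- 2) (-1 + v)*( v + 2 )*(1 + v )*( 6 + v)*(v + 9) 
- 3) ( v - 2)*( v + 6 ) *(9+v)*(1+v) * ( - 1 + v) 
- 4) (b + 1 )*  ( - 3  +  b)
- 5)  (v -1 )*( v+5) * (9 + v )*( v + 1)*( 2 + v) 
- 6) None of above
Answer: 2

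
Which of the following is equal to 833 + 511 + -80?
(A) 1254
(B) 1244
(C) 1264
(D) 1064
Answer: C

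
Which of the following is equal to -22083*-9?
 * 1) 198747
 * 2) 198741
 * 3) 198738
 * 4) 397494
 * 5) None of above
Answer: 1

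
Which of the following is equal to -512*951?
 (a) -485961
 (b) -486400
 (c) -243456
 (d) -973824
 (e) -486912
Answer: e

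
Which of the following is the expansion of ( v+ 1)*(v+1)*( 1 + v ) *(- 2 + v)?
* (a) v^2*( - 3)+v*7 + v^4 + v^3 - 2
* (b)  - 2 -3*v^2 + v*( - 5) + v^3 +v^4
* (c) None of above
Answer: b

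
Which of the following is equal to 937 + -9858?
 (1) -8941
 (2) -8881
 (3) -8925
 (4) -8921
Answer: 4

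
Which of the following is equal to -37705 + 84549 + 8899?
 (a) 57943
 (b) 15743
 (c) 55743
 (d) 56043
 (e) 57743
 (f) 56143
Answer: c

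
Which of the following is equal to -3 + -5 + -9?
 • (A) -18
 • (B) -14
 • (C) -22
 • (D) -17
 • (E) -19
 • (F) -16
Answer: D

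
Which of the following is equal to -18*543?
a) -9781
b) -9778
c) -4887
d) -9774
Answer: d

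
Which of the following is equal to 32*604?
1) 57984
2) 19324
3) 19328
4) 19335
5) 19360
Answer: 3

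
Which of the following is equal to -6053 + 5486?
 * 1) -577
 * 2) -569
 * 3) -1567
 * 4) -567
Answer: 4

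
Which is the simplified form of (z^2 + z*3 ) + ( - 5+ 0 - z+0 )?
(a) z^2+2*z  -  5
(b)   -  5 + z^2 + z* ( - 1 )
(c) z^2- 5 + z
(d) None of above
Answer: a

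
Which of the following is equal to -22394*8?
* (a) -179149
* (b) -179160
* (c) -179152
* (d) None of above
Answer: c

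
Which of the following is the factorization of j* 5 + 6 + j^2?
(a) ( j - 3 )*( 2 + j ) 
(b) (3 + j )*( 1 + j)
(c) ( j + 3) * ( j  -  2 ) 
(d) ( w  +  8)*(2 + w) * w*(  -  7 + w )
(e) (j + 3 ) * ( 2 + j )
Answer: e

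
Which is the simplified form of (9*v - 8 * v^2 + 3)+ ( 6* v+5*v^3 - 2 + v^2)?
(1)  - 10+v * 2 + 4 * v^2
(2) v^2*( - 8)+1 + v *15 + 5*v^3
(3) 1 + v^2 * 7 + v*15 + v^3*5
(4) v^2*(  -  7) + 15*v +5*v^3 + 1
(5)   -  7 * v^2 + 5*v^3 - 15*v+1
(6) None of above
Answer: 4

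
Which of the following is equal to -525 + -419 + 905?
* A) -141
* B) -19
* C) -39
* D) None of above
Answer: C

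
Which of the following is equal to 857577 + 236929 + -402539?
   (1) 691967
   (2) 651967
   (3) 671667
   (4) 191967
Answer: 1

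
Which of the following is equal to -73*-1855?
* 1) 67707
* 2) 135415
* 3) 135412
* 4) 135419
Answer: 2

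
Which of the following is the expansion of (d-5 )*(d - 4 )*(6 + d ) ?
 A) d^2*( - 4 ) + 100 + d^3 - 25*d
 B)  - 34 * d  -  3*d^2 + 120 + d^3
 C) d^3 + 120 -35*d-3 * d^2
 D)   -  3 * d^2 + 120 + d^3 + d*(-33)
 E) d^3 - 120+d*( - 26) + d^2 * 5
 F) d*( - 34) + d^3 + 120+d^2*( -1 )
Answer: B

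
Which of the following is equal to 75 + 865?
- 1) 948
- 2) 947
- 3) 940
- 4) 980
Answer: 3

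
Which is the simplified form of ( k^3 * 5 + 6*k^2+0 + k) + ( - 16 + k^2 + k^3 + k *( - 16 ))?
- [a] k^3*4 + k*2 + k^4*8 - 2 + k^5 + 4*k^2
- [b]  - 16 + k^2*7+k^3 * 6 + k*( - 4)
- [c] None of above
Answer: c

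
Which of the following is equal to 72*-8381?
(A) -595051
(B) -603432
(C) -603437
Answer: B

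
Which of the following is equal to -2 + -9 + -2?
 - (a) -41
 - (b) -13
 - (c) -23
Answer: b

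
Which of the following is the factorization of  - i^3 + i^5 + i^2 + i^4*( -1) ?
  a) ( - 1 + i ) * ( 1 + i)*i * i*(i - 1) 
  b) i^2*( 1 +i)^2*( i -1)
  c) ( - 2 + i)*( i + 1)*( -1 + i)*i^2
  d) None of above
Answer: a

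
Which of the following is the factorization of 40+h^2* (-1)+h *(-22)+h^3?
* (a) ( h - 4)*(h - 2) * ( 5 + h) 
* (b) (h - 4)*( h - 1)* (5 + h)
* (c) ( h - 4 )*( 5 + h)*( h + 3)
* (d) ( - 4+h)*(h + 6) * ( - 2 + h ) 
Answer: a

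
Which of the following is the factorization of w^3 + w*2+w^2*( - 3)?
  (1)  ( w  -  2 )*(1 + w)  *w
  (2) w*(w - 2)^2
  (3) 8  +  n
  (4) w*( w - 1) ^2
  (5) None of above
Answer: 5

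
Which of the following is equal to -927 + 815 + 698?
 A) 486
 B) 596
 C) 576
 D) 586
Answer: D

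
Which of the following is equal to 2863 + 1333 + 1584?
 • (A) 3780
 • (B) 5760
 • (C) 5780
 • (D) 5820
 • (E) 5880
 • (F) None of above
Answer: C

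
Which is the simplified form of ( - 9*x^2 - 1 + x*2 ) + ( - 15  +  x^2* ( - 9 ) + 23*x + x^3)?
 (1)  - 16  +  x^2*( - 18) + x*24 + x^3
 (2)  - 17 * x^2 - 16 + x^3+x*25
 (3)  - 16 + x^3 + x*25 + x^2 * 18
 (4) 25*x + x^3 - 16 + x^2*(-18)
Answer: 4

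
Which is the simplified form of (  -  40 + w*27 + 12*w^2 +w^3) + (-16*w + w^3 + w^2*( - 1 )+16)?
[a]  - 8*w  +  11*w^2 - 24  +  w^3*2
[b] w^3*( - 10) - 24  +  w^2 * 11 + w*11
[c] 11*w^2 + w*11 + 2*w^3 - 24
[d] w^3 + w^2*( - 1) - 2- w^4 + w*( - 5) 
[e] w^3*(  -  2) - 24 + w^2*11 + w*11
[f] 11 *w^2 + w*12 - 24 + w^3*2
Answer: c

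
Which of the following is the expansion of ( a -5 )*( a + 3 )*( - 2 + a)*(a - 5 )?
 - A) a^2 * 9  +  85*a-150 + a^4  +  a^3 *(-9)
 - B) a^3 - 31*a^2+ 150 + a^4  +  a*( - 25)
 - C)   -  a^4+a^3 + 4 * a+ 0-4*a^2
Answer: A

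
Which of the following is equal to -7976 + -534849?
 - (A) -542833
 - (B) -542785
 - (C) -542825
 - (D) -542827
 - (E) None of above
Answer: C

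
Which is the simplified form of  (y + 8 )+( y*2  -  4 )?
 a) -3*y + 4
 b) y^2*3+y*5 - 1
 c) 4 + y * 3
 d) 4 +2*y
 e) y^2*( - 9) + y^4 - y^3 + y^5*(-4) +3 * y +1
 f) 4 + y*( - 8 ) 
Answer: c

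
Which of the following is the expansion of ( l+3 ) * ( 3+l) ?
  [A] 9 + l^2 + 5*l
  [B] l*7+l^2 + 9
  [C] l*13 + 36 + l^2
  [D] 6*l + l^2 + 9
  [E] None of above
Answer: D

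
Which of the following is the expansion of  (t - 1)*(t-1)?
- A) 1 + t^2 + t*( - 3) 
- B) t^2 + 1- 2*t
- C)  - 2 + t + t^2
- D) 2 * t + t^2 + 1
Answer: B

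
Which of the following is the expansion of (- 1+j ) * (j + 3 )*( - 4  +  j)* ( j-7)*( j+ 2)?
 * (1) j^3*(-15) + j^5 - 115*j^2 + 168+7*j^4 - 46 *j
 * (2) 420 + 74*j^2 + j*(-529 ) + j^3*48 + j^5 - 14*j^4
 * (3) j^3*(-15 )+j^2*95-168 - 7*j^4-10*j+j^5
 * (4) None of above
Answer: 4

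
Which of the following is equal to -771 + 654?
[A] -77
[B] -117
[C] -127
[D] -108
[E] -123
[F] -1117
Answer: B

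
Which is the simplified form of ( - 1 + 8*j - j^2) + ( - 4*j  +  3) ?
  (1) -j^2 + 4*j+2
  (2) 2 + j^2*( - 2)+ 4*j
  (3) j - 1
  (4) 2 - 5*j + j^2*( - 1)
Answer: 1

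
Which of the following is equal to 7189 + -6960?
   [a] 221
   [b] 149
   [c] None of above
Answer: c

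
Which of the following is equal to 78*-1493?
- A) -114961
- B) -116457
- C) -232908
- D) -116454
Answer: D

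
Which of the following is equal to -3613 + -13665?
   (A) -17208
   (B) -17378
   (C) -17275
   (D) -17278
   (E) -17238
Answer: D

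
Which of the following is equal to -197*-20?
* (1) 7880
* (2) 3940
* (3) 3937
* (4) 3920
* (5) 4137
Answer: 2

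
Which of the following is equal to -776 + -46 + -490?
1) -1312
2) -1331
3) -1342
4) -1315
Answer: 1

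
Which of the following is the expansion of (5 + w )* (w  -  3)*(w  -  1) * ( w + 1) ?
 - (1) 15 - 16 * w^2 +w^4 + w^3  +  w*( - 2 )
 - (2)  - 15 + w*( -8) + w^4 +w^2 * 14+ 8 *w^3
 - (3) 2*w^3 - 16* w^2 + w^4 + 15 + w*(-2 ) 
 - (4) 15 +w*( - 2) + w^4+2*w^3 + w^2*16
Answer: 3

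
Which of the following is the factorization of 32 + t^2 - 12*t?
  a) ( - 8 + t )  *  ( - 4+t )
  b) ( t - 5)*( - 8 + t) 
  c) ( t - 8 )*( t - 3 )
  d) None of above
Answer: a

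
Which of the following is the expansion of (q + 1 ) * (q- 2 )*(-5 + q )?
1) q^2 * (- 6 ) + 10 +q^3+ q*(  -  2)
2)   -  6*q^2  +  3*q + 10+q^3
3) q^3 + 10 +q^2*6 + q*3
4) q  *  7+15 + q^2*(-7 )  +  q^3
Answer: 2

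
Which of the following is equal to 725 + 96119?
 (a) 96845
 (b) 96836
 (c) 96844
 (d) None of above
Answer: c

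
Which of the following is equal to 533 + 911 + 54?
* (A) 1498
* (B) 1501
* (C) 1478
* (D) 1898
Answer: A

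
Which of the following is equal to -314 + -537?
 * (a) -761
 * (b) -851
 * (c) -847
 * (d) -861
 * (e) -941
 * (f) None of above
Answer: b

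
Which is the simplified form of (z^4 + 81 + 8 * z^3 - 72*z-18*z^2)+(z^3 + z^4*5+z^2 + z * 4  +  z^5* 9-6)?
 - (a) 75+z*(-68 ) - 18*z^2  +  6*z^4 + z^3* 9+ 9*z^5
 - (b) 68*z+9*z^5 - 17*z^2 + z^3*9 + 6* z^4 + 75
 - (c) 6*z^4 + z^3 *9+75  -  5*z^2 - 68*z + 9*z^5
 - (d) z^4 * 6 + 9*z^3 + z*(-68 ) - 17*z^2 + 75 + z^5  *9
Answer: d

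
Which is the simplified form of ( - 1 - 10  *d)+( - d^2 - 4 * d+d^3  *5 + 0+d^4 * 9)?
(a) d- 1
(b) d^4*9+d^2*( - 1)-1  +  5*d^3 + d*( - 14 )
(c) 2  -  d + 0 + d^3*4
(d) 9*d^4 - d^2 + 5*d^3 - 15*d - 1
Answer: b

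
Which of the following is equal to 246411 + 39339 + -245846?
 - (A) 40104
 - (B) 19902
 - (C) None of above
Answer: C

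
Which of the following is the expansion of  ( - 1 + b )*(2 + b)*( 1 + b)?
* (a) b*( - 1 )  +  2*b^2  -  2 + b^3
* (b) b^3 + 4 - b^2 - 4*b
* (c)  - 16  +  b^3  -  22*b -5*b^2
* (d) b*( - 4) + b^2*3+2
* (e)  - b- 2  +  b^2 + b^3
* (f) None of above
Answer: a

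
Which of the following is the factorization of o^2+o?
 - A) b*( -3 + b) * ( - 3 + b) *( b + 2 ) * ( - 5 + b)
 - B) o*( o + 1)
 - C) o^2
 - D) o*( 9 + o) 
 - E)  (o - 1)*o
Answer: B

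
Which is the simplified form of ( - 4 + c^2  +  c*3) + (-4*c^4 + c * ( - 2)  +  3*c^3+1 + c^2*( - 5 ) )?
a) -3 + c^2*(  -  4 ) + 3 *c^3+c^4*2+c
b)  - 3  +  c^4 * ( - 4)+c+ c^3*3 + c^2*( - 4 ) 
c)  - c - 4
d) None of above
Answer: b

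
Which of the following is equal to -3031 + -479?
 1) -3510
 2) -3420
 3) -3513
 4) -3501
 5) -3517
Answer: 1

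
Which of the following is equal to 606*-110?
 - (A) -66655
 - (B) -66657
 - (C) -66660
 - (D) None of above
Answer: C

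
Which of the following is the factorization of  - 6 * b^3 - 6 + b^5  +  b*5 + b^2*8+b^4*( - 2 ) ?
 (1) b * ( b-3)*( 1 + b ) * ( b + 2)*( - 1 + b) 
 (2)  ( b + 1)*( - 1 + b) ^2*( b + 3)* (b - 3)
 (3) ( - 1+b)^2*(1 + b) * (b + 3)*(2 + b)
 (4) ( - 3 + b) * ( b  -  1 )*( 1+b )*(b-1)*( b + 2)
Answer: 4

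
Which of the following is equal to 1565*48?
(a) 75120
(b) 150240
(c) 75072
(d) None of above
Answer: a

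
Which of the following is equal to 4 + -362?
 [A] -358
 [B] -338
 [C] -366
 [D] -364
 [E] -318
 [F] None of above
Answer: A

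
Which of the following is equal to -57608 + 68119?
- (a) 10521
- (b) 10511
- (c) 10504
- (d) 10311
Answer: b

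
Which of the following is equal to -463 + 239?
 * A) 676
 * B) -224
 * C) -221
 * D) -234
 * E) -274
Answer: B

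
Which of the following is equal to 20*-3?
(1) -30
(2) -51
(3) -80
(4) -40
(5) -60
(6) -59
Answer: 5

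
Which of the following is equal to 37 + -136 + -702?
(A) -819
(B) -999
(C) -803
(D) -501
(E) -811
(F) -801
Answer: F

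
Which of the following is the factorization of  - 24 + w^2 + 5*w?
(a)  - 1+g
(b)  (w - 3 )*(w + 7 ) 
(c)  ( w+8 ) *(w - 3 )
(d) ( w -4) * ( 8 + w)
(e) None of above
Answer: c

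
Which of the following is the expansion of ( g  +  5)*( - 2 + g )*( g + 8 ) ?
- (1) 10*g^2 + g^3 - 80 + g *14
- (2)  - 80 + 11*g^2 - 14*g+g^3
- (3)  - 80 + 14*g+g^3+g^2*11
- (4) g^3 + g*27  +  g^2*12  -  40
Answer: 3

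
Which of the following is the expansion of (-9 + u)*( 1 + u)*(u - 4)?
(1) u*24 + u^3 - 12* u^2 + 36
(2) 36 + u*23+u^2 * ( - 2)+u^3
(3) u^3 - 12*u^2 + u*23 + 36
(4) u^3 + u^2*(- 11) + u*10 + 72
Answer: 3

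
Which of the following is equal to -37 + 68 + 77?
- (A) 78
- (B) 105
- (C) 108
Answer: C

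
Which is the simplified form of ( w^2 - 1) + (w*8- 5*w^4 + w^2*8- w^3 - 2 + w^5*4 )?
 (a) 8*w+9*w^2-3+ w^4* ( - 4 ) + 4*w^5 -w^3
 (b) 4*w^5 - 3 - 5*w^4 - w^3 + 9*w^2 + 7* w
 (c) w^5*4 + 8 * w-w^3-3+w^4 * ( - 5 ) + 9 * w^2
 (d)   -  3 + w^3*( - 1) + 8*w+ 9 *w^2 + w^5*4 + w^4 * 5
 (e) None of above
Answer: c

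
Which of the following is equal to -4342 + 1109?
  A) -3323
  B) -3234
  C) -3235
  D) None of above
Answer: D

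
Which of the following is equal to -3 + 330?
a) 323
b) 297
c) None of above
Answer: c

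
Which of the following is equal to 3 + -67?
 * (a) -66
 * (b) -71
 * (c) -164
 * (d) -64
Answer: d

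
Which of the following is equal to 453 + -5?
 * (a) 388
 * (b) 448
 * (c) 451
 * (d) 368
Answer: b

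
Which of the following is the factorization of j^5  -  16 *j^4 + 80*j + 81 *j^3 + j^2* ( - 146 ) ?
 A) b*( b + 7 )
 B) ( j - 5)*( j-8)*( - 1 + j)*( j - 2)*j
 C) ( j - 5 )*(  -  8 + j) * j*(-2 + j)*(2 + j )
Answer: B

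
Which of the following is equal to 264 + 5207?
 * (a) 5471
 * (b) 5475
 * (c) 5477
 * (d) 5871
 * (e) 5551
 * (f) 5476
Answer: a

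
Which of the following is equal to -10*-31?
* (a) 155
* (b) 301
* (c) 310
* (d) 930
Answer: c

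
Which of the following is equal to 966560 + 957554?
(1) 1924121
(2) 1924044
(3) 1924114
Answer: 3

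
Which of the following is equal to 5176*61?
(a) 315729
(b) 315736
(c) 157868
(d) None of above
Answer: b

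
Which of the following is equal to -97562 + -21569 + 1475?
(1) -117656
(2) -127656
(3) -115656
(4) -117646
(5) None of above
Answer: 1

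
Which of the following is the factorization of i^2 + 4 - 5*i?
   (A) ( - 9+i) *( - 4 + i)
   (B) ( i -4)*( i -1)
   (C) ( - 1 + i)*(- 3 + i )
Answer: B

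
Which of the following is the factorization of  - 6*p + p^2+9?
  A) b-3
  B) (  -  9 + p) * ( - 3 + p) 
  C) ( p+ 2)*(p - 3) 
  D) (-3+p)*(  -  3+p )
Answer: D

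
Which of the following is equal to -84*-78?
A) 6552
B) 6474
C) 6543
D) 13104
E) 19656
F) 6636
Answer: A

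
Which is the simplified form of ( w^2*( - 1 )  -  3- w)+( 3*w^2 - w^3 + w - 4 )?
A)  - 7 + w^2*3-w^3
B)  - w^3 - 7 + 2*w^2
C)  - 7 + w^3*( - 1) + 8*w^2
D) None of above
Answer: B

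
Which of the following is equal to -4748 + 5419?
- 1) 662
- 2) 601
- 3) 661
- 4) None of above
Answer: 4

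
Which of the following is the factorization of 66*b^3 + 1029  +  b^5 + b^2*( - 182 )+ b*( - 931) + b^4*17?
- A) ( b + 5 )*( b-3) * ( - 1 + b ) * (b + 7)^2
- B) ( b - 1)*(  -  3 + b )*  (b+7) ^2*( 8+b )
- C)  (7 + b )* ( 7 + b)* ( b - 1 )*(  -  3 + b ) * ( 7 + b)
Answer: C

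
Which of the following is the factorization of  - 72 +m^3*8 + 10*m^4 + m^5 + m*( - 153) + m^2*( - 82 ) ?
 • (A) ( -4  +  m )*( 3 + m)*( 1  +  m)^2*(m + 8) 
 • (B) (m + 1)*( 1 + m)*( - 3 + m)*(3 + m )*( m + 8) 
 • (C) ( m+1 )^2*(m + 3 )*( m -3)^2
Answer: B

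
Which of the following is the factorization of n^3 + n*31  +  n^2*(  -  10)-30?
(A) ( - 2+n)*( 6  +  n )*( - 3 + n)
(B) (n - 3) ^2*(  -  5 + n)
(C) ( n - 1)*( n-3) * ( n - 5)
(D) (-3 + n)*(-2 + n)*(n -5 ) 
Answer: D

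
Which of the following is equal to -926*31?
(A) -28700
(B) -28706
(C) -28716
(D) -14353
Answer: B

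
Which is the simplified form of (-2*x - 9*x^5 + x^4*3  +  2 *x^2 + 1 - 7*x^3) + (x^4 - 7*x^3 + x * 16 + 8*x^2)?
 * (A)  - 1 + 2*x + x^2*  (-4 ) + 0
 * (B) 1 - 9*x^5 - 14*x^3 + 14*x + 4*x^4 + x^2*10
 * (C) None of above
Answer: B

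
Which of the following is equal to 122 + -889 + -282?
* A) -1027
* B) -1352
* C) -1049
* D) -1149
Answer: C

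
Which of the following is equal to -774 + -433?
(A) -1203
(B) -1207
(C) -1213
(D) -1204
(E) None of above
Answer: B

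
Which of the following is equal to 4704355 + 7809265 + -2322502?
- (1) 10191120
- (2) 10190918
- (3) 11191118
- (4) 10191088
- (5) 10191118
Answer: 5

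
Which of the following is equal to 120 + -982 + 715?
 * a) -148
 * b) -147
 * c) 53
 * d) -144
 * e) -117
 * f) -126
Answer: b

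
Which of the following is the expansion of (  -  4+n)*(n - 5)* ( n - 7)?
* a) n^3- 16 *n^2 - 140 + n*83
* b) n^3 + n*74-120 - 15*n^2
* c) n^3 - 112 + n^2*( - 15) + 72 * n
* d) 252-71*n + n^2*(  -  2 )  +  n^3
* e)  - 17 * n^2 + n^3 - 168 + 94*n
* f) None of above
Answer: a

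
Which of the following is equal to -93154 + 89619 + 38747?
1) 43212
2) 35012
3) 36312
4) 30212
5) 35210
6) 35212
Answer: 6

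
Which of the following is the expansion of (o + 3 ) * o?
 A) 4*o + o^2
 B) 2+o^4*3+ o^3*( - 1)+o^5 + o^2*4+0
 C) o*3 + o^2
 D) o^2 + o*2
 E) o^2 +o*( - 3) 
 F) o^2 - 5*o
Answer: C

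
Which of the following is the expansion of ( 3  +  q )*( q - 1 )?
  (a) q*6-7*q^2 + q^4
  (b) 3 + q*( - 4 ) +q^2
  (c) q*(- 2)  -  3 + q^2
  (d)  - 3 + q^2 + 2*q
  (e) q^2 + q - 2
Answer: d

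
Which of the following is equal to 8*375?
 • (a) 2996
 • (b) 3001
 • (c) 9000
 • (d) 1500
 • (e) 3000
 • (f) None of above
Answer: e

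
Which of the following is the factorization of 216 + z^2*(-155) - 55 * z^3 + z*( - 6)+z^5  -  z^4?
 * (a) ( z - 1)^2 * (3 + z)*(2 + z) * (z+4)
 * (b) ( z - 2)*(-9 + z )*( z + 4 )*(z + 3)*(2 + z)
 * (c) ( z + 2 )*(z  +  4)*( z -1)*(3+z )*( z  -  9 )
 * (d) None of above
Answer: c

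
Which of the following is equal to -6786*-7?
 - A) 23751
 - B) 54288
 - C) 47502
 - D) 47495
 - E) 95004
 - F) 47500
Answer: C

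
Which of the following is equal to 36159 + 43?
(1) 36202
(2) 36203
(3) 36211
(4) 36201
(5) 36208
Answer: 1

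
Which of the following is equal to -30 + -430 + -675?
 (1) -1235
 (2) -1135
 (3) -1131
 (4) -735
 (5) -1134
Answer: 2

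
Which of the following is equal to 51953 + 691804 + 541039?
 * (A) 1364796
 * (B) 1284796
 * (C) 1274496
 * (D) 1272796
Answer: B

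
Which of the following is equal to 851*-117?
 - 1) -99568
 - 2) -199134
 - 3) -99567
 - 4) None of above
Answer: 3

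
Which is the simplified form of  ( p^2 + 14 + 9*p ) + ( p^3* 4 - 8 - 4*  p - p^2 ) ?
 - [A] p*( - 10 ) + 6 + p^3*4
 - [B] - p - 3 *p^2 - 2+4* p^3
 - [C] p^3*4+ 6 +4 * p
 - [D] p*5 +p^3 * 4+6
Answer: D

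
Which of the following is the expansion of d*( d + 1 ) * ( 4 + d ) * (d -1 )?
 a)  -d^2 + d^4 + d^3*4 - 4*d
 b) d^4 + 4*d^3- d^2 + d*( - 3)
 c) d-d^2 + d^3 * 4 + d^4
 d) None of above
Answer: a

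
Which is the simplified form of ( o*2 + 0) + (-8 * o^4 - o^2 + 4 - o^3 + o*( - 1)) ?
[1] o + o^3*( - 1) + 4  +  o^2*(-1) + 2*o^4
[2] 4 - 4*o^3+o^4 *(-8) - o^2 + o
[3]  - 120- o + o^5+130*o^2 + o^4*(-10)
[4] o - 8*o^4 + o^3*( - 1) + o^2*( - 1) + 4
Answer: 4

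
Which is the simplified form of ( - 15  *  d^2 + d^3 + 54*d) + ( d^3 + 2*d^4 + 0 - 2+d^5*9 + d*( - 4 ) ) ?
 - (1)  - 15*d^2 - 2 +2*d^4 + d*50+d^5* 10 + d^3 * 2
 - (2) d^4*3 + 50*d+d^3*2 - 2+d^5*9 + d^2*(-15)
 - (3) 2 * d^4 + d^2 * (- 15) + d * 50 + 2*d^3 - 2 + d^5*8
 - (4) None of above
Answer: 4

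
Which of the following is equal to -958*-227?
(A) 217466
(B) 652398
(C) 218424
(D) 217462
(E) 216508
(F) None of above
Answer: A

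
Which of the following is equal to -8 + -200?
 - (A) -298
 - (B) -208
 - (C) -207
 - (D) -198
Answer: B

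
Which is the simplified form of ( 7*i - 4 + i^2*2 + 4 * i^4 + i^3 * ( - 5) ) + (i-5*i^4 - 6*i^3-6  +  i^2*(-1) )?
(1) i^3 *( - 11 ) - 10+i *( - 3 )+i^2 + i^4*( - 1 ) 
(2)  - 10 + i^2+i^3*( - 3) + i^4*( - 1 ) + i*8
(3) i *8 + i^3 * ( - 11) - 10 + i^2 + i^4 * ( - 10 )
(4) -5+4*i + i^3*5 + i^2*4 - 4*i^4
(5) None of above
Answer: 5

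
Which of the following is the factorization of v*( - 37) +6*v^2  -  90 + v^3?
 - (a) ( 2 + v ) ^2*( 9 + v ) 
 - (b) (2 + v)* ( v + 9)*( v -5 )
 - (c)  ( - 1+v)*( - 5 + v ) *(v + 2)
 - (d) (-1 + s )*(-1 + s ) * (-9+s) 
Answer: b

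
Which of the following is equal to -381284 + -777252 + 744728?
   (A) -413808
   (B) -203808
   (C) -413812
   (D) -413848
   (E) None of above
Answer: A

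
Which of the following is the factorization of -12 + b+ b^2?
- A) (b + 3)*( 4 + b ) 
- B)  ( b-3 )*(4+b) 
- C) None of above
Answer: B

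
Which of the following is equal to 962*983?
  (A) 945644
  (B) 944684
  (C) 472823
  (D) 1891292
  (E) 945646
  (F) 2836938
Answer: E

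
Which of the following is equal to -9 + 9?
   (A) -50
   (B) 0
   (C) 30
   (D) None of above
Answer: B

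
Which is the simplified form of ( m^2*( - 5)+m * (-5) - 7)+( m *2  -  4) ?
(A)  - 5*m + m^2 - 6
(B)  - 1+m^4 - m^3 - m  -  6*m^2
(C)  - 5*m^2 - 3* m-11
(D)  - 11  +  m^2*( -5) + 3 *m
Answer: C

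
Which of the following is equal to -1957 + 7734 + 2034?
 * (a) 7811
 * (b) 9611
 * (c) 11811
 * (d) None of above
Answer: a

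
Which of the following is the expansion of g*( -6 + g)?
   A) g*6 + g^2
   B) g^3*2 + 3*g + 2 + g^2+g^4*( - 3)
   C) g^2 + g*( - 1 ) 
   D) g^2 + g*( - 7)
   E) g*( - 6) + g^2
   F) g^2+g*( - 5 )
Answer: E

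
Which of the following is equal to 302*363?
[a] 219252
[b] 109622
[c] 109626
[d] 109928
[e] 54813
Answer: c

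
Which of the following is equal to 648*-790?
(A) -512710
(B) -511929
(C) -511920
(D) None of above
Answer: C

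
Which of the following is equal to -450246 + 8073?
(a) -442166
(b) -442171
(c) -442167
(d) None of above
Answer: d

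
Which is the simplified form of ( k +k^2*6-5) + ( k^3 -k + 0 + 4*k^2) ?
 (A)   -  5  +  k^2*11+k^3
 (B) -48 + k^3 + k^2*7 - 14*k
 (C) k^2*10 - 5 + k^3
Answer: C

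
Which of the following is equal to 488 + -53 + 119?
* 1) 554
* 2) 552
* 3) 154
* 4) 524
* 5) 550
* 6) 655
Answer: 1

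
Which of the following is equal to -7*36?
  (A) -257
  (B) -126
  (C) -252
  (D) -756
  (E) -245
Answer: C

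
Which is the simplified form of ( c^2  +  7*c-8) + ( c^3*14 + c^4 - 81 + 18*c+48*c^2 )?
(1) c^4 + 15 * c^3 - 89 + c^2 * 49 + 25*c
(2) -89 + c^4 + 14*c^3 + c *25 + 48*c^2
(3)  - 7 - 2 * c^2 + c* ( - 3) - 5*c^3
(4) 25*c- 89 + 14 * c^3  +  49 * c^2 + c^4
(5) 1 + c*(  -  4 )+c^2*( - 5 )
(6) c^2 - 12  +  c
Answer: 4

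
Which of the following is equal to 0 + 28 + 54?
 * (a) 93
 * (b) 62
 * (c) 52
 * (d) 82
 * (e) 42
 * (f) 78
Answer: d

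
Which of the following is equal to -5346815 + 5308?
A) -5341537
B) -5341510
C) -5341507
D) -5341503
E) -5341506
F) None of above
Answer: C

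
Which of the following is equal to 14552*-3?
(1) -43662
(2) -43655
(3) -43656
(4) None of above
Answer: 3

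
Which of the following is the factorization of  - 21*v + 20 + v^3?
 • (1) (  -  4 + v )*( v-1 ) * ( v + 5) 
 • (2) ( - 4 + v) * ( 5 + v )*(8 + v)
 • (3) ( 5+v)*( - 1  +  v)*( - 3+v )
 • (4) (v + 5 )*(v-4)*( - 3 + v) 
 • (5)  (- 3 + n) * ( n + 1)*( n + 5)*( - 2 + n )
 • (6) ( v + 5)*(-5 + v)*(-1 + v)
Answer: 1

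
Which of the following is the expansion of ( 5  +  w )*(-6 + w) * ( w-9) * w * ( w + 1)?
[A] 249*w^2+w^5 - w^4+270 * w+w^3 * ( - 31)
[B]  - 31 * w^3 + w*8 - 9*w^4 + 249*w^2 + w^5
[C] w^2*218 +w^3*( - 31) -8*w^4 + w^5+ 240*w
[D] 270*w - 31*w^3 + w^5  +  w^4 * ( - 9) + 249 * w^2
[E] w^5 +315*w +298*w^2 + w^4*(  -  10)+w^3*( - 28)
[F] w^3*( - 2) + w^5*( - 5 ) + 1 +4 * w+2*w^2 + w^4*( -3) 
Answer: D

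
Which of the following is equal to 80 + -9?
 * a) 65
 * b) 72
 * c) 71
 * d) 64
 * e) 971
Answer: c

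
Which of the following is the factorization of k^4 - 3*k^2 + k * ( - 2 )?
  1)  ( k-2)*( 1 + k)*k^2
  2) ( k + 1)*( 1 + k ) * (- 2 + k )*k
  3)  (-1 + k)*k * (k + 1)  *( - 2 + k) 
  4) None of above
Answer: 2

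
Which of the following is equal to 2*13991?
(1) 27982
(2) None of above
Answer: 1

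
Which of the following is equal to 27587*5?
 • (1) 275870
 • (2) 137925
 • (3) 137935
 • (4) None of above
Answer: 3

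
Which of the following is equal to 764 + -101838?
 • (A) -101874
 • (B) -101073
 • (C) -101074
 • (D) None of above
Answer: C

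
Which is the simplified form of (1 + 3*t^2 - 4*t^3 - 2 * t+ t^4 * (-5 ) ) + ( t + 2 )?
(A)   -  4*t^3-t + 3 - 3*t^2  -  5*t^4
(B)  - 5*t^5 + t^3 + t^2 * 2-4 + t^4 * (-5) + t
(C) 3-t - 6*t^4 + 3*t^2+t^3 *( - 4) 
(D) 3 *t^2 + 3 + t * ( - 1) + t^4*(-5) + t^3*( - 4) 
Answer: D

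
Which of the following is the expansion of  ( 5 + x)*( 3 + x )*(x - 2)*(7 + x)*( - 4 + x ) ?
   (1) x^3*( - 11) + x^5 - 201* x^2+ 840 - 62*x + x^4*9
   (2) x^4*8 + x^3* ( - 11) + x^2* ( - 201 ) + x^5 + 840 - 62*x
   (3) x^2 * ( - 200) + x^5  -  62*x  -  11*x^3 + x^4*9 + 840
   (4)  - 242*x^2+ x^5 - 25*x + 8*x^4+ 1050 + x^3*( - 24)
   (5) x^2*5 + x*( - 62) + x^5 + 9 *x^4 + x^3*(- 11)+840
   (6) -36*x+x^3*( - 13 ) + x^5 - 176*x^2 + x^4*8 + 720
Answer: 1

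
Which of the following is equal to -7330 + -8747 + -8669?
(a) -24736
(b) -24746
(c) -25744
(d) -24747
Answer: b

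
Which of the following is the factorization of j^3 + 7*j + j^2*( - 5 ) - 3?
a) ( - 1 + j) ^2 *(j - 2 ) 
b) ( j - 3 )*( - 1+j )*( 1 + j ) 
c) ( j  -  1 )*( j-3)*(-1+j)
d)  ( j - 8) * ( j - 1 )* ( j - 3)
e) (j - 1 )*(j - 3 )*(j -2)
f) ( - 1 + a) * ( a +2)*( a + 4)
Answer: c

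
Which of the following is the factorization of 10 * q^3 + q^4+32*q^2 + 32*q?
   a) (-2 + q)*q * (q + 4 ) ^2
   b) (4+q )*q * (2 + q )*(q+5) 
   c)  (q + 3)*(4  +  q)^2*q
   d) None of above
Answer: d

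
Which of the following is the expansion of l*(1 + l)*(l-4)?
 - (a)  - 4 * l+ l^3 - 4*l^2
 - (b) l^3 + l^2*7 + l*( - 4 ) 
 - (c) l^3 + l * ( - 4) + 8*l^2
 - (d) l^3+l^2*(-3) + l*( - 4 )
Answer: d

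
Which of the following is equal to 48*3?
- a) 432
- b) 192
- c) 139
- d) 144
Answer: d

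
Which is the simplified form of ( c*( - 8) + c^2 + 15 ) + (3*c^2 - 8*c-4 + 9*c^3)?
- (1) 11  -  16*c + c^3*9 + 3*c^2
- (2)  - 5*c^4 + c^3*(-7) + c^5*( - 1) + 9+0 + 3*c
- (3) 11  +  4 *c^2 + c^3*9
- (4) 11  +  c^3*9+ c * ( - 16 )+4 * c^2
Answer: 4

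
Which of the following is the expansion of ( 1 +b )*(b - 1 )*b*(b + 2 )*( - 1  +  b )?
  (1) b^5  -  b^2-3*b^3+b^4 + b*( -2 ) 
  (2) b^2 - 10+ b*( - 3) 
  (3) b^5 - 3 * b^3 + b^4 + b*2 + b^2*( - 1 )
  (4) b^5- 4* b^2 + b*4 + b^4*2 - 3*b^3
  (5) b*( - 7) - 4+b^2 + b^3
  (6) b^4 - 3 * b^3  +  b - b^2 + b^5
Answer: 3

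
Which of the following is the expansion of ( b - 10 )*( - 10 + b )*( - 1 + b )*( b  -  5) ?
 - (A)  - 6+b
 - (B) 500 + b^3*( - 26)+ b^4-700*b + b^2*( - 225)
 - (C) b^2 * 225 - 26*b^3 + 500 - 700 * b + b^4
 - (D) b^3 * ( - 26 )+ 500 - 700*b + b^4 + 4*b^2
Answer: C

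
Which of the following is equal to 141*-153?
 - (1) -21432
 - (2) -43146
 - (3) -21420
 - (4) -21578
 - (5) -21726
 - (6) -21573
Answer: 6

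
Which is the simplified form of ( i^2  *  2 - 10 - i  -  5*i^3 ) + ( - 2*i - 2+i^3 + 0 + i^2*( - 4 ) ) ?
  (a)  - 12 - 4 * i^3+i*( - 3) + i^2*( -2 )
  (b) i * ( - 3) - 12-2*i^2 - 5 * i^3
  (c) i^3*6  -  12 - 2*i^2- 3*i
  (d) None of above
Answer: a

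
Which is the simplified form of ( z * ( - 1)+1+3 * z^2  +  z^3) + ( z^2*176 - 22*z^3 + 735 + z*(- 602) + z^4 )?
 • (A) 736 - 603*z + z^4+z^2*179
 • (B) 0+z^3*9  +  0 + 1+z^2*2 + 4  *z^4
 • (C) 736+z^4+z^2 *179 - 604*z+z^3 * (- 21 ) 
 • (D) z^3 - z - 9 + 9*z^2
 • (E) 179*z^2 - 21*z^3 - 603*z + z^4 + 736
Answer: E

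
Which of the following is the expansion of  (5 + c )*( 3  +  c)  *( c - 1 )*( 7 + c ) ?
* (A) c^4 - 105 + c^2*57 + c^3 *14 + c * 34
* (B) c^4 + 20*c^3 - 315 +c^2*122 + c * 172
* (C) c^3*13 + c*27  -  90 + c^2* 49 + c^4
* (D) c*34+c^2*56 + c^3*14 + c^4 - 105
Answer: D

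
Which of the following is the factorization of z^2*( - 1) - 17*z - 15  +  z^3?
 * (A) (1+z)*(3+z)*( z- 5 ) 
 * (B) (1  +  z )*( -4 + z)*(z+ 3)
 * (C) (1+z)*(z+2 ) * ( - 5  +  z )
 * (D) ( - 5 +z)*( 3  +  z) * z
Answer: A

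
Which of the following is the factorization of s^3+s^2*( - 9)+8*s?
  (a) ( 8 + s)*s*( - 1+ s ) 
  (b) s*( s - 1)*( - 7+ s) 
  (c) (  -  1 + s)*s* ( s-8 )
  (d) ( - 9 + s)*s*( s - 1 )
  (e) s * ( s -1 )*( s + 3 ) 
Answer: c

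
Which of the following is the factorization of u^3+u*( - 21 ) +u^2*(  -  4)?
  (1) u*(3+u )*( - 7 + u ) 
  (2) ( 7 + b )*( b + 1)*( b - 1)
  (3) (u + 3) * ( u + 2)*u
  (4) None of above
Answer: 1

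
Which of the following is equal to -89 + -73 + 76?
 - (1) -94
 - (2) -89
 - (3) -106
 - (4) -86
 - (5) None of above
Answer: 4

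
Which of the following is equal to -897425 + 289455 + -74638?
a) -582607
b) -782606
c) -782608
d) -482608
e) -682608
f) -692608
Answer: e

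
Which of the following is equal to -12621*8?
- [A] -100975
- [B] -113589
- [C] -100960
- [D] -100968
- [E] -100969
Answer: D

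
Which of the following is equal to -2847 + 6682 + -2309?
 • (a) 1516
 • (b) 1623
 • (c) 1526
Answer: c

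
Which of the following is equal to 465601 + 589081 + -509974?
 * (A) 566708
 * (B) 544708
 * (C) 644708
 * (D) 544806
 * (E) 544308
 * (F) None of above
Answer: B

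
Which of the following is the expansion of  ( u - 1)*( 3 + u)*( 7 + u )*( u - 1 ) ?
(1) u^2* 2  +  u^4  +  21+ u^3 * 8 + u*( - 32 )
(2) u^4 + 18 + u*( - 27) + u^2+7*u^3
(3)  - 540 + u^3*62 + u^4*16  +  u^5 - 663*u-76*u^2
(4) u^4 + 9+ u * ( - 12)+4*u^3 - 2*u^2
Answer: 1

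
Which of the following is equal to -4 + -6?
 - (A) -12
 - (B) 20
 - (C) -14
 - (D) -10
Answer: D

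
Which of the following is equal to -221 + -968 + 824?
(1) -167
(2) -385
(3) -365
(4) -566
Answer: 3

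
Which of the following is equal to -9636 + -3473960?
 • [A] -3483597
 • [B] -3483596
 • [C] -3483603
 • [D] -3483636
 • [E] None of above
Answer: B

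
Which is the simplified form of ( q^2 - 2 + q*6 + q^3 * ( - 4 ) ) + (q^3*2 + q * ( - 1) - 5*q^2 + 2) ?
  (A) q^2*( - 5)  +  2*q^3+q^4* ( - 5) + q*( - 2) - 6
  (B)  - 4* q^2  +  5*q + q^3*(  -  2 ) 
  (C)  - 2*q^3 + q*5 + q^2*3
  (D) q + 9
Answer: B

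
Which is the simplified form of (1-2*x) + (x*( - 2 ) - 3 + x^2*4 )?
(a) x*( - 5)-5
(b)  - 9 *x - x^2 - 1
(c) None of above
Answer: c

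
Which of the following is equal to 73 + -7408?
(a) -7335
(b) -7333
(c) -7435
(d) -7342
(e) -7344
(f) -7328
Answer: a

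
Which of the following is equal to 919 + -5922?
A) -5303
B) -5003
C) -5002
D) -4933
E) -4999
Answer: B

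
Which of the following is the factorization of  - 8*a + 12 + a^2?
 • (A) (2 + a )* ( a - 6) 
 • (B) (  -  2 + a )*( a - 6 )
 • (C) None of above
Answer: B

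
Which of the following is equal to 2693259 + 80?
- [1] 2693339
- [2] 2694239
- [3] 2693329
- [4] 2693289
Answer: 1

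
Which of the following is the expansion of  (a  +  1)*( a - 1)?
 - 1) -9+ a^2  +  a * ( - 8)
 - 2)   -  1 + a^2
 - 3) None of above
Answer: 2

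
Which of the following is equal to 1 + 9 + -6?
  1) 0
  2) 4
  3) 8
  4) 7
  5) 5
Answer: 2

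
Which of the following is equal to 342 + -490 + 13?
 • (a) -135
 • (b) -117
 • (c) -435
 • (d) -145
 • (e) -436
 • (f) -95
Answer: a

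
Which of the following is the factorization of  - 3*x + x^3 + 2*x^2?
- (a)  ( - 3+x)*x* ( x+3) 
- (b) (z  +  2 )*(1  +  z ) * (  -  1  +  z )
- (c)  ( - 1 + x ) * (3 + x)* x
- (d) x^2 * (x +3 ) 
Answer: c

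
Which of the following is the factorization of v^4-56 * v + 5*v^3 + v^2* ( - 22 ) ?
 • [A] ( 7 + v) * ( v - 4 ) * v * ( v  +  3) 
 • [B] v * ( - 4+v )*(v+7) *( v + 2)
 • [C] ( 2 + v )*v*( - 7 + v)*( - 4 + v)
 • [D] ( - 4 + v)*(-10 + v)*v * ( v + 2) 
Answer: B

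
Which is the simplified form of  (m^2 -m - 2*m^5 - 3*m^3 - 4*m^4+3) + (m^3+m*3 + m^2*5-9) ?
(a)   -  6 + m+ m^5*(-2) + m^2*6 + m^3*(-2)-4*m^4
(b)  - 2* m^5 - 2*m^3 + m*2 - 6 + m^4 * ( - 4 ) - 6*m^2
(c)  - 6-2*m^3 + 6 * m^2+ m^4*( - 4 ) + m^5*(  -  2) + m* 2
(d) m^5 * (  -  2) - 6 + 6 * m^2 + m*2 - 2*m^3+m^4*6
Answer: c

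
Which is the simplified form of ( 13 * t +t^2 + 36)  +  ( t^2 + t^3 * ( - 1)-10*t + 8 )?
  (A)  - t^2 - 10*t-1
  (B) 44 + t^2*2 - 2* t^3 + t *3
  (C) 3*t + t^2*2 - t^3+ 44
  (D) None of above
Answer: C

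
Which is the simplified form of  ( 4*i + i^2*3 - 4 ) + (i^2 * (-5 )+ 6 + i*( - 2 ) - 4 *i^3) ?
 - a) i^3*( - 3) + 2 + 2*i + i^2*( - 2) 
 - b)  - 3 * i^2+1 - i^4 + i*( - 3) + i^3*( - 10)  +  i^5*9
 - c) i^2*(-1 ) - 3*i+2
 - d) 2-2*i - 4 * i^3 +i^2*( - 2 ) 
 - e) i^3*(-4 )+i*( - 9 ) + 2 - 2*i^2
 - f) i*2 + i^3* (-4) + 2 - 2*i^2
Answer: f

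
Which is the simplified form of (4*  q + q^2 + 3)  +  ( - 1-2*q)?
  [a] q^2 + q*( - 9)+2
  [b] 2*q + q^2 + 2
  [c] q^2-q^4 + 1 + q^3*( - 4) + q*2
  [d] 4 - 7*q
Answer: b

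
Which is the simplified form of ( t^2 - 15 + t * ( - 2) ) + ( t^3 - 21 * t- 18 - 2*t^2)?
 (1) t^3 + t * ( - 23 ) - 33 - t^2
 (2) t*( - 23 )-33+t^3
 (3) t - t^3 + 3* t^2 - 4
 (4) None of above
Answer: 1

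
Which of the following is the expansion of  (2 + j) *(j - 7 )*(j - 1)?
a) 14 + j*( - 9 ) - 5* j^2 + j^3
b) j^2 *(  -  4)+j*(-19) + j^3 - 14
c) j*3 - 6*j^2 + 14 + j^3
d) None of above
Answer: d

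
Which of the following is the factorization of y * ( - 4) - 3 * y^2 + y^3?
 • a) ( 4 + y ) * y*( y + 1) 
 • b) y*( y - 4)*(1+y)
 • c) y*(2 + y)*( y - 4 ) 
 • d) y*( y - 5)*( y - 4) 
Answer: b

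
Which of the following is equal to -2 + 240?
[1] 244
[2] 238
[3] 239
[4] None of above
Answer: 2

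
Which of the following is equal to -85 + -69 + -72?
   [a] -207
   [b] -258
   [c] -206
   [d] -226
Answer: d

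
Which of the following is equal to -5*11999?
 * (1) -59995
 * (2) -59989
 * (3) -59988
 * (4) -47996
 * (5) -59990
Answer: 1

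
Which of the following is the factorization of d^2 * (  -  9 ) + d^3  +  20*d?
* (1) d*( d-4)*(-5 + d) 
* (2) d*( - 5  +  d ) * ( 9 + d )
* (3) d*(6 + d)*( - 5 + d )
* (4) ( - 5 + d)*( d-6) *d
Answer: 1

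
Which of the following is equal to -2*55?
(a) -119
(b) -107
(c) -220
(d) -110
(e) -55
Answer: d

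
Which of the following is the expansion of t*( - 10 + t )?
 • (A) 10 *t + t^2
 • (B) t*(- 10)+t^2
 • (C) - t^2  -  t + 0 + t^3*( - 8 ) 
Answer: B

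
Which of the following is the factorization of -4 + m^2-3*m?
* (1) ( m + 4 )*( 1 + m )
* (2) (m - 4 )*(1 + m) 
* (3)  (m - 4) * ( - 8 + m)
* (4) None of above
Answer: 2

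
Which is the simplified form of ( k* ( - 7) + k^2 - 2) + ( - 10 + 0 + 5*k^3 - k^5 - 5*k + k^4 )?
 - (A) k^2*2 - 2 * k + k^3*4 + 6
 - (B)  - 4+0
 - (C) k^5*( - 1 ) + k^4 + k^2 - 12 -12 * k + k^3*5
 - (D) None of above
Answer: C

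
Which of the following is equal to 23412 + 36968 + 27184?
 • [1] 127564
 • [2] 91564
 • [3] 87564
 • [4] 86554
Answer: 3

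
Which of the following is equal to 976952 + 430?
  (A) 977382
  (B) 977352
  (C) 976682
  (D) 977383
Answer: A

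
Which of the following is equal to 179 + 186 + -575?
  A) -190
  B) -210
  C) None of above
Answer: B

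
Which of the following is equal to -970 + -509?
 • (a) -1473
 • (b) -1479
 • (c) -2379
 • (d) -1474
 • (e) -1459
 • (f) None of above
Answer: b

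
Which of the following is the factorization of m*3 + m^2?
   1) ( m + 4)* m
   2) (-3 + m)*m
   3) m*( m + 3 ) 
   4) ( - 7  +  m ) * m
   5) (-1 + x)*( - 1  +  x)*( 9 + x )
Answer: 3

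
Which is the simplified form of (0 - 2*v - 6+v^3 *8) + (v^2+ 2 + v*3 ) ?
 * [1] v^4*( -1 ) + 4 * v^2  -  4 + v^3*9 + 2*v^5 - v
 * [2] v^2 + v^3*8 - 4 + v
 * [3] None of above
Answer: 2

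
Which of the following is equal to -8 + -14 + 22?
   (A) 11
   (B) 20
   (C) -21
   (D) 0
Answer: D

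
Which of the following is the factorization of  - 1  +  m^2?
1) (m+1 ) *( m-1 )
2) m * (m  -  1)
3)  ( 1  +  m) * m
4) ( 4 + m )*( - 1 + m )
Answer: 1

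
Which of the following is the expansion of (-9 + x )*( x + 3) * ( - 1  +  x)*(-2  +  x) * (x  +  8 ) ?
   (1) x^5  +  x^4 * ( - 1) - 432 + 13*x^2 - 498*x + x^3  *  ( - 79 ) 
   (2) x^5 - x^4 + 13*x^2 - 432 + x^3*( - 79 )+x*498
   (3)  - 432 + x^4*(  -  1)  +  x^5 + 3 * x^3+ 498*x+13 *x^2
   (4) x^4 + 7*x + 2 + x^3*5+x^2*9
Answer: 2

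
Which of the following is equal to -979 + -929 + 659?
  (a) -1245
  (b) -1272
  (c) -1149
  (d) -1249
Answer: d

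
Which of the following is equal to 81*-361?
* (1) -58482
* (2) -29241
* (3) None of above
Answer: 2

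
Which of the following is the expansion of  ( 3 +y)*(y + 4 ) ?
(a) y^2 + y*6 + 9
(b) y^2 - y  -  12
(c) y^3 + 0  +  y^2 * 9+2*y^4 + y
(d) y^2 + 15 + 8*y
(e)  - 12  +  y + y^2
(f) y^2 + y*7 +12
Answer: f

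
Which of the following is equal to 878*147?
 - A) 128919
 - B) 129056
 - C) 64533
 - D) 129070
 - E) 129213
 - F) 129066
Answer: F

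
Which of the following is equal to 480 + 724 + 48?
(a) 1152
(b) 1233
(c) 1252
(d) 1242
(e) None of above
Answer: c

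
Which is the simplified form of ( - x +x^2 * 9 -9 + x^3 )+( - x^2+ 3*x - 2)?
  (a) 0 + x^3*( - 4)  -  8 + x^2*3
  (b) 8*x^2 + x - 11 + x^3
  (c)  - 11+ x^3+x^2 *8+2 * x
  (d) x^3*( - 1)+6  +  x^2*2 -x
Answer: c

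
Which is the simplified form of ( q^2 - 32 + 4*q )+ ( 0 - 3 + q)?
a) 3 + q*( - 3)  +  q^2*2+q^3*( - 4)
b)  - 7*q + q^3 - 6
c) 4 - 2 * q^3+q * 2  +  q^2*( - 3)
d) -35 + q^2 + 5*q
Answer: d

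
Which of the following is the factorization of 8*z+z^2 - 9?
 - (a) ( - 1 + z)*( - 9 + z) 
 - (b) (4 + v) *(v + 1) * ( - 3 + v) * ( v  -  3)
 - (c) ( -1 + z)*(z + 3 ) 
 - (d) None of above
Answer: d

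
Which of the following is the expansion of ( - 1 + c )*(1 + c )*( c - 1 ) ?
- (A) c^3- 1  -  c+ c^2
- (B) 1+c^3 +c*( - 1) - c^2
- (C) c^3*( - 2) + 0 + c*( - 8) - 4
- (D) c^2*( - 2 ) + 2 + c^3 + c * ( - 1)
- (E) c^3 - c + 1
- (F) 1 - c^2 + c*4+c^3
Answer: B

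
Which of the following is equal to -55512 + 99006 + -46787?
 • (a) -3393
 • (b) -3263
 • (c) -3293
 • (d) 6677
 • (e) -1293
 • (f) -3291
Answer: c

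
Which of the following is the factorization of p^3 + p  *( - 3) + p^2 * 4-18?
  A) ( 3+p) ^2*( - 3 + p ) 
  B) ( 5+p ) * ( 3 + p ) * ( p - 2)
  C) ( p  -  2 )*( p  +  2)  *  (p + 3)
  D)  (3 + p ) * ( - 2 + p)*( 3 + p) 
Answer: D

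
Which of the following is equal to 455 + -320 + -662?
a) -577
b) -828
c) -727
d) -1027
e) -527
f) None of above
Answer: e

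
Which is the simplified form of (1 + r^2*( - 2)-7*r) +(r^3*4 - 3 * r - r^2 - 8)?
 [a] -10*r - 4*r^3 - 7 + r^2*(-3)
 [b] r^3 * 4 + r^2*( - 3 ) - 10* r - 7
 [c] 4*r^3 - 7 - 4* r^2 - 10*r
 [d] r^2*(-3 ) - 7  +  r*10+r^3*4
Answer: b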